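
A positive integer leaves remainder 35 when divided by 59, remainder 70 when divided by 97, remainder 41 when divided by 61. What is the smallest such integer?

215798

The moduli are pairwise coprime; N = 59·97·61 = 349103.
N/59 = 5917; 5917 ≡ 17 (mod 59); 17·7 ≡ 1, so inverse 7.
N/97 = 3599; 3599 ≡ 10 (mod 97); 10·68 ≡ 1, so inverse 68.
N/61 = 5723; 5723 ≡ 50 (mod 61); 50·11 ≡ 1, so inverse 11.
a ≡ 35·5917·7 + 70·3599·68 + 41·5723·11 = 21161978.
21161978 mod 349103 = 215798.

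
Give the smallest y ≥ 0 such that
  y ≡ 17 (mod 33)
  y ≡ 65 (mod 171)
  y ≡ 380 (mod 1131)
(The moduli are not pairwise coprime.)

gcd(33, 171) = 3 and 3 | (65 − 17), so the pair is consistent; merging gives y ≡ 578 (mod 1881), where 1881 = lcm(33, 171).
gcd(1881, 1131) = 3 and 3 | (380 − 578), so the pair is consistent; merging gives y ≡ 448256 (mod 709137), where 709137 = lcm(1881, 1131).
The solution is unique modulo lcm(33, 171, 1131) = 709137.

448256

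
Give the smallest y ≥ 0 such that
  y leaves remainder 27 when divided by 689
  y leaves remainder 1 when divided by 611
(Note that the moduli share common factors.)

21386

gcd(689, 611) = 13 and 13 | (1 − 27), so the pair is consistent; merging gives y ≡ 21386 (mod 32383), where 32383 = lcm(689, 611).
The solution is unique modulo lcm(689, 611) = 32383.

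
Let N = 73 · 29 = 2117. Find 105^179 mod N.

454

Mod 73: 105 ≡ 32; by Fermat, exponent reduces to 179 mod 72 = 35; 32^35 ≡ 16 (mod 73).
Mod 29: 105 ≡ 18; by Fermat, exponent reduces to 179 mod 28 = 11; 18^11 ≡ 19 (mod 29).
Combine by CRT: x ≡ 16 (mod 73), x ≡ 19 (mod 29) ⇒ x ≡ 454 (mod 2117).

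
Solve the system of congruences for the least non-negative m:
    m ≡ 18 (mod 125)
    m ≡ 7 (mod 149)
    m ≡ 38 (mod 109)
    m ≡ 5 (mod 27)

41975393

From m ≡ 18 (mod 125) write m = 18 + 125t. Substituting into m ≡ 7 (mod 149) gives 125t ≡ 138 (mod 149), and since 125⁻¹ ≡ 31 (mod 149), t ≡ 106. Hence m ≡ 18 + 125·106 = 13268 (mod 18625).
From m ≡ 13268 (mod 18625) write m = 13268 + 18625t. Substituting into m ≡ 38 (mod 109) gives 18625t ≡ 68 (mod 109), and since 95⁻¹ ≡ 70 (mod 109), t ≡ 73. Hence m ≡ 13268 + 18625·73 = 1372893 (mod 2030125).
From m ≡ 1372893 (mod 2030125) write m = 1372893 + 2030125t. Substituting into m ≡ 5 (mod 27) gives 2030125t ≡ 8 (mod 27), and since 22⁻¹ ≡ 16 (mod 27), t ≡ 20. Hence m ≡ 1372893 + 2030125·20 = 41975393 (mod 54813375).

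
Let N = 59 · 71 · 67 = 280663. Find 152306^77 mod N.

98491

Mod 59: 152306 ≡ 27; by Fermat, exponent reduces to 77 mod 58 = 19; 27^19 ≡ 20 (mod 59).
Mod 71: 152306 ≡ 11; by Fermat, exponent reduces to 77 mod 70 = 7; 11^7 ≡ 14 (mod 71).
Mod 67: 152306 ≡ 15; by Fermat, exponent reduces to 77 mod 66 = 11; 15^11 ≡ 1 (mod 67).
Combine by CRT: x ≡ 20 (mod 59), x ≡ 14 (mod 71), x ≡ 1 (mod 67) ⇒ x ≡ 98491 (mod 280663).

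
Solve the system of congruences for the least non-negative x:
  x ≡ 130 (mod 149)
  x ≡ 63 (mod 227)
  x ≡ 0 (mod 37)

Combine the congruences pairwise.
From x ≡ 130 (mod 149) write x = 130 + 149t. Substituting into x ≡ 63 (mod 227) gives 149t ≡ 160 (mod 227), and since 149⁻¹ ≡ 32 (mod 227), t ≡ 126. Hence x ≡ 130 + 149·126 = 18904 (mod 33823).
From x ≡ 18904 (mod 33823) write x = 18904 + 33823t. Substituting into x ≡ 0 (mod 37) gives 33823t ≡ 3 (mod 37), and since 5⁻¹ ≡ 15 (mod 37), t ≡ 8. Hence x ≡ 18904 + 33823·8 = 289488 (mod 1251451).

289488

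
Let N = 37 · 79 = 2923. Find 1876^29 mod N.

Mod 37: 1876 ≡ 26; 26^29 ≡ 10 (mod 37).
Mod 79: 1876 ≡ 59; 59^29 ≡ 70 (mod 79).
Combine by CRT: x ≡ 10 (mod 37), x ≡ 70 (mod 79) ⇒ x ≡ 2045 (mod 2923).

2045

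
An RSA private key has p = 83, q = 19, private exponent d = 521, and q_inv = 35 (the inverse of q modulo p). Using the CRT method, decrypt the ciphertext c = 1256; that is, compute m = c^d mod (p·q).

d_p = d mod (p−1) = 521 mod 82 = 29; d_q = d mod (q−1) = 17.
m₁ = c^(d_p) mod p: c ≡ 11 (mod 83), and 11^29 mod 83 = 41.
m₂ = c^(d_q) mod q: c ≡ 2 (mod 19), and 2^17 mod 19 = 10.
h = q_inv·(m₁ − m₂) mod p = 35·(41 − 10) mod 83 = 6.
m = m₂ + h·q = 10 + 6·19 = 124.

124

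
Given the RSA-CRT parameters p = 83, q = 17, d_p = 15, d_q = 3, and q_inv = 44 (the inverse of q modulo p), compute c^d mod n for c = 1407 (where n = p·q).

956

m₁ = c^(d_p) mod p: c ≡ 79 (mod 83), and 79^15 mod 83 = 43.
m₂ = c^(d_q) mod q: c ≡ 13 (mod 17), and 13^3 mod 17 = 4.
h = q_inv·(m₁ − m₂) mod p = 44·(43 − 4) mod 83 = 56.
m = m₂ + h·q = 4 + 56·17 = 956.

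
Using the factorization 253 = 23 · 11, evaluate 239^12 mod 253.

Mod 23: 239 ≡ 9; 9^12 ≡ 9 (mod 23).
Mod 11: 239 ≡ 8; by Fermat, exponent reduces to 12 mod 10 = 2; 8^2 ≡ 9 (mod 11).
Combine by CRT: x ≡ 9 (mod 23), x ≡ 9 (mod 11) ⇒ x ≡ 9 (mod 253).

9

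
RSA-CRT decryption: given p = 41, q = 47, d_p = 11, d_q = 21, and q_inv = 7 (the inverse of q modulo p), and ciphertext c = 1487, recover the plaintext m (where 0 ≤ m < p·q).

960

m₁ = c^(d_p) mod p: c ≡ 11 (mod 41), and 11^11 mod 41 = 17.
m₂ = c^(d_q) mod q: c ≡ 30 (mod 47), and 30^21 mod 47 = 20.
h = q_inv·(m₁ − m₂) mod p = 7·(17 − 20) mod 41 = 20.
m = m₂ + h·q = 20 + 20·47 = 960.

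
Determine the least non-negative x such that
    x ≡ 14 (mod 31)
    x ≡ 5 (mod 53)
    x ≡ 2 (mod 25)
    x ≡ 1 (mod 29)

The moduli are pairwise coprime; N = 31·53·25·29 = 1191175.
N/31 = 38425; 38425 ≡ 16 (mod 31); 16·2 ≡ 1, so inverse 2.
N/53 = 22475; 22475 ≡ 3 (mod 53); 3·18 ≡ 1, so inverse 18.
N/25 = 47647; 47647 ≡ 22 (mod 25); 22·8 ≡ 1, so inverse 8.
N/29 = 41075; 41075 ≡ 11 (mod 29); 11·8 ≡ 1, so inverse 8.
x ≡ 14·38425·2 + 5·22475·18 + 2·47647·8 + 1·41075·8 = 4189602.
4189602 mod 1191175 = 616077.

616077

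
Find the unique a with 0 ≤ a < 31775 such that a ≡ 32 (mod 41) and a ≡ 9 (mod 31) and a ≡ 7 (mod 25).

4132

The moduli are pairwise coprime; N = 41·31·25 = 31775.
N/41 = 775; 775 ≡ 37 (mod 41); 37·10 ≡ 1, so inverse 10.
N/31 = 1025; 1025 ≡ 2 (mod 31); 2·16 ≡ 1, so inverse 16.
N/25 = 1271; 1271 ≡ 21 (mod 25); 21·6 ≡ 1, so inverse 6.
a ≡ 32·775·10 + 9·1025·16 + 7·1271·6 = 448982.
448982 mod 31775 = 4132.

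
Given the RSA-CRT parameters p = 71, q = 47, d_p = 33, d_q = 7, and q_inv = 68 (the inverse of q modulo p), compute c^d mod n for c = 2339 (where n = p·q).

1238

m₁ = c^(d_p) mod p: c ≡ 67 (mod 71), and 67^33 mod 71 = 31.
m₂ = c^(d_q) mod q: c ≡ 36 (mod 47), and 36^7 mod 47 = 16.
h = q_inv·(m₁ − m₂) mod p = 68·(31 − 16) mod 71 = 26.
m = m₂ + h·q = 16 + 26·47 = 1238.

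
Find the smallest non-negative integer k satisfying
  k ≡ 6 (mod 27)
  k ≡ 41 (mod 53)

From k ≡ 6 (mod 27) write k = 6 + 27t. Substituting into k ≡ 41 (mod 53) gives 27t ≡ 35 (mod 53), and since 27⁻¹ ≡ 2 (mod 53), t ≡ 17. Hence k ≡ 6 + 27·17 = 465 (mod 1431).

465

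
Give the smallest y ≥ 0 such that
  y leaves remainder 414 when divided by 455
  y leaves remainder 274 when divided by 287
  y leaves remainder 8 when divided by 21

gcd(455, 287) = 7 and 7 | (274 − 414), so the pair is consistent; merging gives y ≡ 3144 (mod 18655), where 18655 = lcm(455, 287).
gcd(18655, 21) = 7 and 7 | (8 − 3144), so the pair is consistent; merging gives y ≡ 40454 (mod 55965), where 55965 = lcm(18655, 21).
The solution is unique modulo lcm(455, 287, 21) = 55965.

40454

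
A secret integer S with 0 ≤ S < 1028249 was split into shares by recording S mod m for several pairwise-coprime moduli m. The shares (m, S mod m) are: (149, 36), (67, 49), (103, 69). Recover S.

137265

The moduli are pairwise coprime; N = 149·67·103 = 1028249.
N/149 = 6901; 6901 ≡ 47 (mod 149); 47·130 ≡ 1, so inverse 130.
N/67 = 15347; 15347 ≡ 4 (mod 67); 4·17 ≡ 1, so inverse 17.
N/103 = 9983; 9983 ≡ 95 (mod 103); 95·90 ≡ 1, so inverse 90.
S ≡ 36·6901·130 + 49·15347·17 + 69·9983·90 = 107075161.
107075161 mod 1028249 = 137265.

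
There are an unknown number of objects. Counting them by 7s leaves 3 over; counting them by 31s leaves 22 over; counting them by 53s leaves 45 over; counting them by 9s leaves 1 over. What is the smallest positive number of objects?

8578

From N ≡ 3 (mod 7) write N = 3 + 7t. Substituting into N ≡ 22 (mod 31) gives 7t ≡ 19 (mod 31), and since 7⁻¹ ≡ 9 (mod 31), t ≡ 16. Hence N ≡ 3 + 7·16 = 115 (mod 217).
From N ≡ 115 (mod 217) write N = 115 + 217t. Substituting into N ≡ 45 (mod 53) gives 217t ≡ 36 (mod 53), and since 5⁻¹ ≡ 32 (mod 53), t ≡ 39. Hence N ≡ 115 + 217·39 = 8578 (mod 11501).
From N ≡ 8578 (mod 11501) write N = 8578 + 11501t. Substituting into N ≡ 1 (mod 9) gives 11501t ≡ 0 (mod 9), and since 8⁻¹ ≡ 8 (mod 9), t ≡ 0. Hence N ≡ 8578 + 11501·0 = 8578 (mod 103509).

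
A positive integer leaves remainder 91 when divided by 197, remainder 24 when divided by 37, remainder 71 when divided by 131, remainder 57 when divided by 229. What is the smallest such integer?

The moduli are pairwise coprime; N = 197·37·131·229 = 218662711.
N/197 = 1109963; 1109963 ≡ 65 (mod 197); 65·97 ≡ 1, so inverse 97.
N/37 = 5909803; 5909803 ≡ 15 (mod 37); 15·5 ≡ 1, so inverse 5.
N/131 = 1669181; 1669181 ≡ 110 (mod 131); 110·106 ≡ 1, so inverse 106.
N/229 = 954859; 954859 ≡ 158 (mod 229); 158·129 ≡ 1, so inverse 129.
m ≡ 91·1109963·97 + 24·5909803·5 + 71·1669181·106 + 57·954859·129 = 30090154194.
30090154194 mod 218662711 = 133362787.

133362787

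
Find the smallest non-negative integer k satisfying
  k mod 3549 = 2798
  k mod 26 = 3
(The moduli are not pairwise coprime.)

6347

Combine the congruences pairwise.
gcd(3549, 26) = 13 and 13 | (3 − 2798), so the pair is consistent; merging gives k ≡ 6347 (mod 7098), where 7098 = lcm(3549, 26).
The solution is unique modulo lcm(3549, 26) = 7098.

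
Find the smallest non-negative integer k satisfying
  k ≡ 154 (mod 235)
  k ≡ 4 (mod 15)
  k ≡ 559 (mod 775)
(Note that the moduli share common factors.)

81934

Combine the congruences pairwise.
gcd(235, 15) = 5 and 5 | (4 − 154), so the pair is consistent; merging gives k ≡ 154 (mod 705), where 705 = lcm(235, 15).
gcd(705, 775) = 5 and 5 | (559 − 154), so the pair is consistent; merging gives k ≡ 81934 (mod 109275), where 109275 = lcm(705, 775).
The solution is unique modulo lcm(235, 15, 775) = 109275.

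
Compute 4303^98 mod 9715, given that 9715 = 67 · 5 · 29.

Mod 67: 4303 ≡ 15; by Fermat, exponent reduces to 98 mod 66 = 32; 15^32 ≡ 9 (mod 67).
Mod 5: 4303 ≡ 3; by Fermat, exponent reduces to 98 mod 4 = 2; 3^2 ≡ 4 (mod 5).
Mod 29: 4303 ≡ 11; by Fermat, exponent reduces to 98 mod 28 = 14; 11^14 ≡ 28 (mod 29).
Combine by CRT: x ≡ 9 (mod 67), x ≡ 4 (mod 5), x ≡ 28 (mod 29) ⇒ x ≡ 1014 (mod 9715).

1014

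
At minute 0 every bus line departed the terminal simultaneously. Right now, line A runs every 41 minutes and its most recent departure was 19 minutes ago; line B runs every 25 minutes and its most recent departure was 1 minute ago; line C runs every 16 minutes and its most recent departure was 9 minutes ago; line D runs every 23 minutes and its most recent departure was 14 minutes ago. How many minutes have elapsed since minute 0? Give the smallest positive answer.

Combine the congruences pairwise.
From t ≡ 19 (mod 41) write t = 19 + 41s. Substituting into t ≡ 1 (mod 25) gives 41s ≡ 7 (mod 25), and since 16⁻¹ ≡ 11 (mod 25), s ≡ 2. Hence t ≡ 19 + 41·2 = 101 (mod 1025).
From t ≡ 101 (mod 1025) write t = 101 + 1025s. Substituting into t ≡ 9 (mod 16) gives 1025s ≡ 4 (mod 16), and since 1⁻¹ ≡ 1 (mod 16), s ≡ 4. Hence t ≡ 101 + 1025·4 = 4201 (mod 16400).
From t ≡ 4201 (mod 16400) write t = 4201 + 16400s. Substituting into t ≡ 14 (mod 23) gives 16400s ≡ 22 (mod 23), and since 1⁻¹ ≡ 1 (mod 23), s ≡ 22. Hence t ≡ 4201 + 16400·22 = 365001 (mod 377200).

365001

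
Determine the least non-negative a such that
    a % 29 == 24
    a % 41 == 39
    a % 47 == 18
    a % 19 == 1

324882

From a ≡ 24 (mod 29) write a = 24 + 29t. Substituting into a ≡ 39 (mod 41) gives 29t ≡ 15 (mod 41), and since 29⁻¹ ≡ 17 (mod 41), t ≡ 9. Hence a ≡ 24 + 29·9 = 285 (mod 1189).
From a ≡ 285 (mod 1189) write a = 285 + 1189t. Substituting into a ≡ 18 (mod 47) gives 1189t ≡ 15 (mod 47), and since 14⁻¹ ≡ 37 (mod 47), t ≡ 38. Hence a ≡ 285 + 1189·38 = 45467 (mod 55883).
From a ≡ 45467 (mod 55883) write a = 45467 + 55883t. Substituting into a ≡ 1 (mod 19) gives 55883t ≡ 1 (mod 19), and since 4⁻¹ ≡ 5 (mod 19), t ≡ 5. Hence a ≡ 45467 + 55883·5 = 324882 (mod 1061777).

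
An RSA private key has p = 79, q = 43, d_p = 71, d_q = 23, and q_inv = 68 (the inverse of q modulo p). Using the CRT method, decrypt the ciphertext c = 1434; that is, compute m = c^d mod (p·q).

m₁ = c^(d_p) mod p: c ≡ 12 (mod 79), and 12^71 mod 79 = 58.
m₂ = c^(d_q) mod q: c ≡ 15 (mod 43), and 15^23 mod 43 = 10.
h = q_inv·(m₁ − m₂) mod p = 68·(58 − 10) mod 79 = 25.
m = m₂ + h·q = 10 + 25·43 = 1085.

1085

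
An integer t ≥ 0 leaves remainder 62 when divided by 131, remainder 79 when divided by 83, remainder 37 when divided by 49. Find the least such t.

The moduli are pairwise coprime; N = 131·83·49 = 532777.
N/131 = 4067; 4067 ≡ 6 (mod 131); 6·22 ≡ 1, so inverse 22.
N/83 = 6419; 6419 ≡ 28 (mod 83); 28·3 ≡ 1, so inverse 3.
N/49 = 10873; 10873 ≡ 44 (mod 49); 44·39 ≡ 1, so inverse 39.
t ≡ 62·4067·22 + 79·6419·3 + 37·10873·39 = 22758430.
22758430 mod 532777 = 381796.

381796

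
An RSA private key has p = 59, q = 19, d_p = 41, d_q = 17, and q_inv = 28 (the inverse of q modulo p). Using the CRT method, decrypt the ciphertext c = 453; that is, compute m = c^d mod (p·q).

823

m₁ = c^(d_p) mod p: c ≡ 40 (mod 59), and 40^41 mod 59 = 56.
m₂ = c^(d_q) mod q: c ≡ 16 (mod 19), and 16^17 mod 19 = 6.
h = q_inv·(m₁ − m₂) mod p = 28·(56 − 6) mod 59 = 43.
m = m₂ + h·q = 6 + 43·19 = 823.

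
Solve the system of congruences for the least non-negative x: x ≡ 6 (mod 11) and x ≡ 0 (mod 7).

From x ≡ 6 (mod 11) write x = 6 + 11t. Substituting into x ≡ 0 (mod 7) gives 11t ≡ 1 (mod 7), and since 4⁻¹ ≡ 2 (mod 7), t ≡ 2. Hence x ≡ 6 + 11·2 = 28 (mod 77).

28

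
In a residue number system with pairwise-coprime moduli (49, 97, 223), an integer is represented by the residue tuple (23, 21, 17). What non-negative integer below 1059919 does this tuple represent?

769813

The moduli are pairwise coprime; N = 49·97·223 = 1059919.
N/49 = 21631; 21631 ≡ 22 (mod 49); 22·29 ≡ 1, so inverse 29.
N/97 = 10927; 10927 ≡ 63 (mod 97); 63·77 ≡ 1, so inverse 77.
N/223 = 4753; 4753 ≡ 70 (mod 223); 70·137 ≡ 1, so inverse 137.
x ≡ 23·21631·29 + 21·10927·77 + 17·4753·137 = 43166573.
43166573 mod 1059919 = 769813.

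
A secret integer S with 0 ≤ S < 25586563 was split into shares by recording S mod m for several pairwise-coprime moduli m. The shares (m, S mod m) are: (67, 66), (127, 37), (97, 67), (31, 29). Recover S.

The moduli are pairwise coprime; N = 67·127·97·31 = 25586563.
N/67 = 381889; 381889 ≡ 56 (mod 67); 56·6 ≡ 1, so inverse 6.
N/127 = 201469; 201469 ≡ 47 (mod 127); 47·100 ≡ 1, so inverse 100.
N/97 = 263779; 263779 ≡ 36 (mod 97); 36·62 ≡ 1, so inverse 62.
N/31 = 825373; 825373 ≡ 29 (mod 31); 29·15 ≡ 1, so inverse 15.
S ≡ 66·381889·6 + 37·201469·100 + 67·263779·62 + 29·825373·15 = 2351438565.
2351438565 mod 25586563 = 23061332.

23061332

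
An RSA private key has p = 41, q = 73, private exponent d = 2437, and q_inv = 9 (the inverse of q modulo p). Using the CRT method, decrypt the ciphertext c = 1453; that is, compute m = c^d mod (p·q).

1759

d_p = d mod (p−1) = 2437 mod 40 = 37; d_q = d mod (q−1) = 61.
m₁ = c^(d_p) mod p: c ≡ 18 (mod 41), and 18^37 mod 41 = 37.
m₂ = c^(d_q) mod q: c ≡ 66 (mod 73), and 66^61 mod 73 = 7.
h = q_inv·(m₁ − m₂) mod p = 9·(37 − 7) mod 41 = 24.
m = m₂ + h·q = 7 + 24·73 = 1759.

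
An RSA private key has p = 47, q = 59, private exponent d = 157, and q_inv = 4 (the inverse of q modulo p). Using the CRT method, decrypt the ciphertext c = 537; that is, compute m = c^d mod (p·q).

2722

d_p = d mod (p−1) = 157 mod 46 = 19; d_q = d mod (q−1) = 41.
m₁ = c^(d_p) mod p: c ≡ 20 (mod 47), and 20^19 mod 47 = 43.
m₂ = c^(d_q) mod q: c ≡ 6 (mod 59), and 6^41 mod 59 = 8.
h = q_inv·(m₁ − m₂) mod p = 4·(43 − 8) mod 47 = 46.
m = m₂ + h·q = 8 + 46·59 = 2722.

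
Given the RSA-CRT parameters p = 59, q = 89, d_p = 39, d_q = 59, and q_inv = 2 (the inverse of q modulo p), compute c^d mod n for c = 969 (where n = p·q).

4559

m₁ = c^(d_p) mod p: c ≡ 25 (mod 59), and 25^39 mod 59 = 16.
m₂ = c^(d_q) mod q: c ≡ 79 (mod 89), and 79^59 mod 89 = 20.
h = q_inv·(m₁ − m₂) mod p = 2·(16 − 20) mod 59 = 51.
m = m₂ + h·q = 20 + 51·89 = 4559.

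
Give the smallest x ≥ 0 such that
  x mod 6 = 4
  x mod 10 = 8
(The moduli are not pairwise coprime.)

Combine the congruences pairwise.
gcd(6, 10) = 2 and 2 | (8 − 4), so the pair is consistent; merging gives x ≡ 28 (mod 30), where 30 = lcm(6, 10).
The solution is unique modulo lcm(6, 10) = 30.

28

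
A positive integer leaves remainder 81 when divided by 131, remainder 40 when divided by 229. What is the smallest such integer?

Combine the congruences pairwise.
From k ≡ 81 (mod 131) write k = 81 + 131t. Substituting into k ≡ 40 (mod 229) gives 131t ≡ 188 (mod 229), and since 131⁻¹ ≡ 7 (mod 229), t ≡ 171. Hence k ≡ 81 + 131·171 = 22482 (mod 29999).

22482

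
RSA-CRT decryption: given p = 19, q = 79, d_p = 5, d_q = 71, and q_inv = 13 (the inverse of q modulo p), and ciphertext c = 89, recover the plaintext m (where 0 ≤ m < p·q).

m₁ = c^(d_p) mod p: c ≡ 13 (mod 19), and 13^5 mod 19 = 14.
m₂ = c^(d_q) mod q: c ≡ 10 (mod 79), and 10^71 mod 79 = 18.
h = q_inv·(m₁ − m₂) mod p = 13·(14 − 18) mod 19 = 5.
m = m₂ + h·q = 18 + 5·79 = 413.

413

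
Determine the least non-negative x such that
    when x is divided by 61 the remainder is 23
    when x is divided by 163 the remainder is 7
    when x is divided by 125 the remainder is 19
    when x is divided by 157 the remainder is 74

51870519

The moduli are pairwise coprime; N = 61·163·125·157 = 195131375.
N/61 = 3198875; 3198875 ≡ 35 (mod 61); 35·7 ≡ 1, so inverse 7.
N/163 = 1197125; 1197125 ≡ 53 (mod 163); 53·40 ≡ 1, so inverse 40.
N/125 = 1561051; 1561051 ≡ 51 (mod 125); 51·76 ≡ 1, so inverse 76.
N/157 = 1242875; 1242875 ≡ 63 (mod 157); 63·5 ≡ 1, so inverse 5.
x ≡ 23·3198875·7 + 7·1197125·40 + 19·1561051·76 + 74·1242875·5 = 3564235269.
3564235269 mod 195131375 = 51870519.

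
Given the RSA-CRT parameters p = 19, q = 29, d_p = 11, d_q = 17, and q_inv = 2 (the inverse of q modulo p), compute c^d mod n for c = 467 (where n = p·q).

m₁ = c^(d_p) mod p: c ≡ 11 (mod 19), and 11^11 mod 19 = 7.
m₂ = c^(d_q) mod q: c ≡ 3 (mod 29), and 3^17 mod 29 = 2.
h = q_inv·(m₁ − m₂) mod p = 2·(7 − 2) mod 19 = 10.
m = m₂ + h·q = 2 + 10·29 = 292.

292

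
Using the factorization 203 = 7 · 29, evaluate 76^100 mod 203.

169

Mod 7: 76 ≡ 6; by Fermat, exponent reduces to 100 mod 6 = 4; 6^4 ≡ 1 (mod 7).
Mod 29: 76 ≡ 18; by Fermat, exponent reduces to 100 mod 28 = 16; 18^16 ≡ 24 (mod 29).
Combine by CRT: x ≡ 1 (mod 7), x ≡ 24 (mod 29) ⇒ x ≡ 169 (mod 203).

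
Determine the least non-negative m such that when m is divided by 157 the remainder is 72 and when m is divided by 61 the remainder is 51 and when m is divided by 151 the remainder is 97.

From m ≡ 72 (mod 157) write m = 72 + 157t. Substituting into m ≡ 51 (mod 61) gives 157t ≡ 40 (mod 61), and since 35⁻¹ ≡ 7 (mod 61), t ≡ 36. Hence m ≡ 72 + 157·36 = 5724 (mod 9577).
From m ≡ 5724 (mod 9577) write m = 5724 + 9577t. Substituting into m ≡ 97 (mod 151) gives 9577t ≡ 111 (mod 151), and since 64⁻¹ ≡ 59 (mod 151), t ≡ 56. Hence m ≡ 5724 + 9577·56 = 542036 (mod 1446127).

542036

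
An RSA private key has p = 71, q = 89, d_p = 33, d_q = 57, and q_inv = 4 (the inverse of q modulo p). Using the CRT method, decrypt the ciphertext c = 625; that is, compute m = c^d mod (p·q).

1161

m₁ = c^(d_p) mod p: c ≡ 57 (mod 71), and 57^33 mod 71 = 25.
m₂ = c^(d_q) mod q: c ≡ 2 (mod 89), and 2^57 mod 89 = 4.
h = q_inv·(m₁ − m₂) mod p = 4·(25 − 4) mod 71 = 13.
m = m₂ + h·q = 4 + 13·89 = 1161.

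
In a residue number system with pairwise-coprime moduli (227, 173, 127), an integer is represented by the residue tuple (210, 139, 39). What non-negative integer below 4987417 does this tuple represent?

Combine the congruences pairwise.
From x ≡ 210 (mod 227) write x = 210 + 227t. Substituting into x ≡ 139 (mod 173) gives 227t ≡ 102 (mod 173), and since 54⁻¹ ≡ 157 (mod 173), t ≡ 98. Hence x ≡ 210 + 227·98 = 22456 (mod 39271).
From x ≡ 22456 (mod 39271) write x = 22456 + 39271t. Substituting into x ≡ 39 (mod 127) gives 39271t ≡ 62 (mod 127), and since 28⁻¹ ≡ 59 (mod 127), t ≡ 102. Hence x ≡ 22456 + 39271·102 = 4028098 (mod 4987417).

4028098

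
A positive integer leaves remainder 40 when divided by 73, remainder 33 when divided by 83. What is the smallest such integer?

From m ≡ 40 (mod 73) write m = 40 + 73t. Substituting into m ≡ 33 (mod 83) gives 73t ≡ 76 (mod 83), and since 73⁻¹ ≡ 58 (mod 83), t ≡ 9. Hence m ≡ 40 + 73·9 = 697 (mod 6059).

697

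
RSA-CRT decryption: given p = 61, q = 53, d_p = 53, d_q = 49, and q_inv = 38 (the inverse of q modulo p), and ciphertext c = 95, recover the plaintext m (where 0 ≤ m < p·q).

m₁ = c^(d_p) mod p: c ≡ 34 (mod 61), and 34^53 mod 61 = 20.
m₂ = c^(d_q) mod q: c ≡ 42 (mod 53), and 42^49 mod 53 = 44.
h = q_inv·(m₁ − m₂) mod p = 38·(20 − 44) mod 61 = 3.
m = m₂ + h·q = 44 + 3·53 = 203.

203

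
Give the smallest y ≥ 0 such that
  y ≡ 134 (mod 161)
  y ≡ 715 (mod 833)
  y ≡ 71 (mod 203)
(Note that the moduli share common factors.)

Combine the congruences pairwise.
gcd(161, 833) = 7 and 7 | (715 − 134), so the pair is consistent; merging gives y ≡ 7379 (mod 19159), where 19159 = lcm(161, 833).
gcd(19159, 203) = 7 and 7 | (71 − 7379), so the pair is consistent; merging gives y ≡ 7379 (mod 555611), where 555611 = lcm(19159, 203).
The solution is unique modulo lcm(161, 833, 203) = 555611.

7379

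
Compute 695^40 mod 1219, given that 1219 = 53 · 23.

259

Mod 53: 695 ≡ 6; 6^40 ≡ 47 (mod 53).
Mod 23: 695 ≡ 5; by Fermat, exponent reduces to 40 mod 22 = 18; 5^18 ≡ 6 (mod 23).
Combine by CRT: x ≡ 47 (mod 53), x ≡ 6 (mod 23) ⇒ x ≡ 259 (mod 1219).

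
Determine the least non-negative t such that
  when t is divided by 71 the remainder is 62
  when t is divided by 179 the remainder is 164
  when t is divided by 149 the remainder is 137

1042839

The moduli are pairwise coprime; N = 71·179·149 = 1893641.
N/71 = 26671; 26671 ≡ 46 (mod 71); 46·17 ≡ 1, so inverse 17.
N/179 = 10579; 10579 ≡ 18 (mod 179); 18·10 ≡ 1, so inverse 10.
N/149 = 12709; 12709 ≡ 44 (mod 149); 44·105 ≡ 1, so inverse 105.
t ≡ 62·26671·17 + 164·10579·10 + 137·12709·105 = 228279759.
228279759 mod 1893641 = 1042839.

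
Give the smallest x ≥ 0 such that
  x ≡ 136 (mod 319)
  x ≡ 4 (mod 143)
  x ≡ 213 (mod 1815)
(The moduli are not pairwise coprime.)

Combine the congruences pairwise.
gcd(319, 143) = 11 and 11 | (4 − 136), so the pair is consistent; merging gives x ≡ 3007 (mod 4147), where 4147 = lcm(319, 143).
gcd(4147, 1815) = 11 and 11 | (213 − 3007), so the pair is consistent; merging gives x ≡ 533823 (mod 684255), where 684255 = lcm(4147, 1815).
The solution is unique modulo lcm(319, 143, 1815) = 684255.

533823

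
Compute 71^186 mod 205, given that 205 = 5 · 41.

Mod 5: 71 ≡ 1; by Fermat, exponent reduces to 186 mod 4 = 2; 1^2 ≡ 1 (mod 5).
Mod 41: 71 ≡ 30; by Fermat, exponent reduces to 186 mod 40 = 26; 30^26 ≡ 8 (mod 41).
Combine by CRT: x ≡ 1 (mod 5), x ≡ 8 (mod 41) ⇒ x ≡ 131 (mod 205).

131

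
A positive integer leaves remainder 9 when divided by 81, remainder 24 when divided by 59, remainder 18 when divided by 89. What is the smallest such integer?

253134

The moduli are pairwise coprime; M = 81·59·89 = 425331.
M/81 = 5251; 5251 ≡ 67 (mod 81); 67·52 ≡ 1, so inverse 52.
M/59 = 7209; 7209 ≡ 11 (mod 59); 11·43 ≡ 1, so inverse 43.
M/89 = 4779; 4779 ≡ 62 (mod 89); 62·56 ≡ 1, so inverse 56.
N ≡ 9·5251·52 + 24·7209·43 + 18·4779·56 = 14714388.
14714388 mod 425331 = 253134.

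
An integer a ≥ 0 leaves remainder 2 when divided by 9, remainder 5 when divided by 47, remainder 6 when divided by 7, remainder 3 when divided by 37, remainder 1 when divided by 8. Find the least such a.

The moduli are pairwise coprime; N = 9·47·7·37·8 = 876456.
N/9 = 97384; 97384 ≡ 4 (mod 9); 4·7 ≡ 1, so inverse 7.
N/47 = 18648; 18648 ≡ 36 (mod 47); 36·17 ≡ 1, so inverse 17.
N/7 = 125208; 125208 ≡ 6 (mod 7); 6·6 ≡ 1, so inverse 6.
N/37 = 23688; 23688 ≡ 8 (mod 37); 8·14 ≡ 1, so inverse 14.
N/8 = 109557; 109557 ≡ 5 (mod 8); 5·5 ≡ 1, so inverse 5.
a ≡ 2·97384·7 + 5·18648·17 + 6·125208·6 + 3·23688·14 + 1·109557·5 = 8998625.
8998625 mod 876456 = 234065.

234065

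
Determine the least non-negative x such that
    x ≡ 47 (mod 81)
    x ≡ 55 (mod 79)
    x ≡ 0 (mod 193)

621074

From x ≡ 47 (mod 81) write x = 47 + 81t. Substituting into x ≡ 55 (mod 79) gives 81t ≡ 8 (mod 79), and since 2⁻¹ ≡ 40 (mod 79), t ≡ 4. Hence x ≡ 47 + 81·4 = 371 (mod 6399).
From x ≡ 371 (mod 6399) write x = 371 + 6399t. Substituting into x ≡ 0 (mod 193) gives 6399t ≡ 15 (mod 193), and since 30⁻¹ ≡ 148 (mod 193), t ≡ 97. Hence x ≡ 371 + 6399·97 = 621074 (mod 1235007).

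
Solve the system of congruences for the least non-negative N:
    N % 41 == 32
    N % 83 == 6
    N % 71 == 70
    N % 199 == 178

32643740

The moduli are pairwise coprime; M = 41·83·71·199 = 48080987.
M/41 = 1172707; 1172707 ≡ 25 (mod 41); 25·23 ≡ 1, so inverse 23.
M/83 = 579289; 579289 ≡ 32 (mod 83); 32·13 ≡ 1, so inverse 13.
M/71 = 677197; 677197 ≡ 70 (mod 71); 70·70 ≡ 1, so inverse 70.
M/199 = 241613; 241613 ≡ 27 (mod 199); 27·59 ≡ 1, so inverse 59.
N ≡ 32·1172707·23 + 6·579289·13 + 70·677197·70 + 178·241613·59 = 6763981920.
6763981920 mod 48080987 = 32643740.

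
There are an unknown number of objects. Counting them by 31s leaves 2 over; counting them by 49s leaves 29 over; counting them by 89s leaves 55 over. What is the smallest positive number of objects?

104007

The moduli are pairwise coprime; M = 31·49·89 = 135191.
M/31 = 4361; 4361 ≡ 21 (mod 31); 21·3 ≡ 1, so inverse 3.
M/49 = 2759; 2759 ≡ 15 (mod 49); 15·36 ≡ 1, so inverse 36.
M/89 = 1519; 1519 ≡ 6 (mod 89); 6·15 ≡ 1, so inverse 15.
N ≡ 2·4361·3 + 29·2759·36 + 55·1519·15 = 4159737.
4159737 mod 135191 = 104007.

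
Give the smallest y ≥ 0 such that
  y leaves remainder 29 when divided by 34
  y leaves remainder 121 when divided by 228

3769

Combine the congruences pairwise.
gcd(34, 228) = 2 and 2 | (121 − 29), so the pair is consistent; merging gives y ≡ 3769 (mod 3876), where 3876 = lcm(34, 228).
The solution is unique modulo lcm(34, 228) = 3876.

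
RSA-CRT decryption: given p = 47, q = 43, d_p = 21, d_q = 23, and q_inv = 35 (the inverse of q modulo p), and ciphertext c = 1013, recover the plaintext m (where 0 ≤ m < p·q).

m₁ = c^(d_p) mod p: c ≡ 26 (mod 47), and 26^21 mod 47 = 13.
m₂ = c^(d_q) mod q: c ≡ 24 (mod 43), and 24^23 mod 43 = 17.
h = q_inv·(m₁ − m₂) mod p = 35·(13 − 17) mod 47 = 1.
m = m₂ + h·q = 17 + 1·43 = 60.

60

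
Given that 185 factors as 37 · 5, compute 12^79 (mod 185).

Mod 37: 12 ≡ 12; by Fermat, exponent reduces to 79 mod 36 = 7; 12^7 ≡ 9 (mod 37).
Mod 5: 12 ≡ 2; by Fermat, exponent reduces to 79 mod 4 = 3; 2^3 ≡ 3 (mod 5).
Combine by CRT: x ≡ 9 (mod 37), x ≡ 3 (mod 5) ⇒ x ≡ 83 (mod 185).

83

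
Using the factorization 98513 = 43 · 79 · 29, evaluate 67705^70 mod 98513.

31783

Mod 43: 67705 ≡ 23; by Fermat, exponent reduces to 70 mod 42 = 28; 23^28 ≡ 6 (mod 43).
Mod 79: 67705 ≡ 2; 2^70 ≡ 25 (mod 79).
Mod 29: 67705 ≡ 19; by Fermat, exponent reduces to 70 mod 28 = 14; 19^14 ≡ 28 (mod 29).
Combine by CRT: x ≡ 6 (mod 43), x ≡ 25 (mod 79), x ≡ 28 (mod 29) ⇒ x ≡ 31783 (mod 98513).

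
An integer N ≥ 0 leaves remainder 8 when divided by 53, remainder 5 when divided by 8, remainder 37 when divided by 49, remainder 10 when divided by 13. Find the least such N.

From N ≡ 8 (mod 53) write N = 8 + 53t. Substituting into N ≡ 5 (mod 8) gives 53t ≡ 5 (mod 8), and since 5⁻¹ ≡ 5 (mod 8), t ≡ 1. Hence N ≡ 8 + 53·1 = 61 (mod 424).
From N ≡ 61 (mod 424) write N = 61 + 424t. Substituting into N ≡ 37 (mod 49) gives 424t ≡ 25 (mod 49), and since 32⁻¹ ≡ 23 (mod 49), t ≡ 36. Hence N ≡ 61 + 424·36 = 15325 (mod 20776).
From N ≡ 15325 (mod 20776) write N = 15325 + 20776t. Substituting into N ≡ 10 (mod 13) gives 20776t ≡ 12 (mod 13), and since 2⁻¹ ≡ 7 (mod 13), t ≡ 6. Hence N ≡ 15325 + 20776·6 = 139981 (mod 270088).

139981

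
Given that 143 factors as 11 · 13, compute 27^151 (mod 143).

27

Mod 11: 27 ≡ 5; by Fermat, exponent reduces to 151 mod 10 = 1; 5^1 ≡ 5 (mod 11).
Mod 13: 27 ≡ 1; by Fermat, exponent reduces to 151 mod 12 = 7; 1^7 ≡ 1 (mod 13).
Combine by CRT: x ≡ 5 (mod 11), x ≡ 1 (mod 13) ⇒ x ≡ 27 (mod 143).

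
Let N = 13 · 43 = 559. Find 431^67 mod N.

Mod 13: 431 ≡ 2; by Fermat, exponent reduces to 67 mod 12 = 7; 2^7 ≡ 11 (mod 13).
Mod 43: 431 ≡ 1; by Fermat, exponent reduces to 67 mod 42 = 25; 1^25 ≡ 1 (mod 43).
Combine by CRT: x ≡ 11 (mod 13), x ≡ 1 (mod 43) ⇒ x ≡ 388 (mod 559).

388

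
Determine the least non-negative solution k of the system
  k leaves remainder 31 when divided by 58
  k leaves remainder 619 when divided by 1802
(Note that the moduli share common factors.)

gcd(58, 1802) = 2 and 2 | (619 − 31), so the pair is consistent; merging gives k ≡ 49273 (mod 52258), where 52258 = lcm(58, 1802).
The solution is unique modulo lcm(58, 1802) = 52258.

49273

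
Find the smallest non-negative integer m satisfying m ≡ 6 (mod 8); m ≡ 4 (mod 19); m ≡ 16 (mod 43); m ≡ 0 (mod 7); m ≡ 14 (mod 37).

1002862

The moduli are pairwise coprime; N = 8·19·43·7·37 = 1692824.
N/8 = 211603; 211603 ≡ 3 (mod 8); 3·3 ≡ 1, so inverse 3.
N/19 = 89096; 89096 ≡ 5 (mod 19); 5·4 ≡ 1, so inverse 4.
N/43 = 39368; 39368 ≡ 23 (mod 43); 23·15 ≡ 1, so inverse 15.
N/7 = 241832; 241832 ≡ 3 (mod 7); 3·5 ≡ 1, so inverse 5.
N/37 = 45752; 45752 ≡ 20 (mod 37); 20·13 ≡ 1, so inverse 13.
m ≡ 6·211603·3 + 4·89096·4 + 16·39368·15 + 0·241832·5 + 14·45752·13 = 23009574.
23009574 mod 1692824 = 1002862.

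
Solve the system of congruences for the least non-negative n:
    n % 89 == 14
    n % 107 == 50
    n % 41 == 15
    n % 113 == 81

12294029

The moduli are pairwise coprime; M = 89·107·41·113 = 44120059.
M/89 = 495731; 495731 ≡ 1 (mod 89), inverse 1.
M/107 = 412337; 412337 ≡ 66 (mod 107); 66·60 ≡ 1, so inverse 60.
M/41 = 1076099; 1076099 ≡ 13 (mod 41); 13·19 ≡ 1, so inverse 19.
M/113 = 390443; 390443 ≡ 28 (mod 113); 28·109 ≡ 1, so inverse 109.
n ≡ 14·495731·1 + 50·412337·60 + 15·1076099·19 + 81·390443·109 = 4997860696.
4997860696 mod 44120059 = 12294029.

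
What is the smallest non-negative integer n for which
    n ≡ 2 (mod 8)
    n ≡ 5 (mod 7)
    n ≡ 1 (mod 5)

26

The moduli are pairwise coprime; M = 8·7·5 = 280.
M/8 = 35; 35 ≡ 3 (mod 8); 3·3 ≡ 1, so inverse 3.
M/7 = 40; 40 ≡ 5 (mod 7); 5·3 ≡ 1, so inverse 3.
M/5 = 56; 56 ≡ 1 (mod 5), inverse 1.
n ≡ 2·35·3 + 5·40·3 + 1·56·1 = 866.
866 mod 280 = 26.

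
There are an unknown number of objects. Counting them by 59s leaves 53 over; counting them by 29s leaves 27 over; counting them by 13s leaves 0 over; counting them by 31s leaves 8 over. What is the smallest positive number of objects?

679497

The moduli are pairwise coprime; M = 59·29·13·31 = 689533.
M/59 = 11687; 11687 ≡ 5 (mod 59); 5·12 ≡ 1, so inverse 12.
M/29 = 23777; 23777 ≡ 26 (mod 29); 26·19 ≡ 1, so inverse 19.
M/13 = 53041; 53041 ≡ 1 (mod 13), inverse 1.
M/31 = 22243; 22243 ≡ 16 (mod 31); 16·2 ≡ 1, so inverse 2.
N ≡ 53·11687·12 + 27·23777·19 + 0·53041·1 + 8·22243·2 = 19986421.
19986421 mod 689533 = 679497.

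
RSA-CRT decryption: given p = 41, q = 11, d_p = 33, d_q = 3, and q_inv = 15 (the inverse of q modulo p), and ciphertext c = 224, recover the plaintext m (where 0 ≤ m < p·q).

108

m₁ = c^(d_p) mod p: c ≡ 19 (mod 41), and 19^33 mod 41 = 26.
m₂ = c^(d_q) mod q: c ≡ 4 (mod 11), and 4^3 mod 11 = 9.
h = q_inv·(m₁ − m₂) mod p = 15·(26 − 9) mod 41 = 9.
m = m₂ + h·q = 9 + 9·11 = 108.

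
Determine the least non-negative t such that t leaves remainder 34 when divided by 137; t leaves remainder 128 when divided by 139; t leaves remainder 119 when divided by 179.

3078561

From t ≡ 34 (mod 137) write t = 34 + 137s. Substituting into t ≡ 128 (mod 139) gives 137s ≡ 94 (mod 139), and since 137⁻¹ ≡ 69 (mod 139), s ≡ 92. Hence t ≡ 34 + 137·92 = 12638 (mod 19043).
From t ≡ 12638 (mod 19043) write t = 12638 + 19043s. Substituting into t ≡ 119 (mod 179) gives 19043s ≡ 11 (mod 179), and since 69⁻¹ ≡ 96 (mod 179), s ≡ 161. Hence t ≡ 12638 + 19043·161 = 3078561 (mod 3408697).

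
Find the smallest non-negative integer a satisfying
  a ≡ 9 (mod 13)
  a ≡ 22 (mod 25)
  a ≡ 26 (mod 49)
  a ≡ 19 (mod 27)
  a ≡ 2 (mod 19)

5264047

From a ≡ 9 (mod 13) write a = 9 + 13t. Substituting into a ≡ 22 (mod 25) gives 13t ≡ 13 (mod 25), and since 13⁻¹ ≡ 2 (mod 25), t ≡ 1. Hence a ≡ 9 + 13·1 = 22 (mod 325).
From a ≡ 22 (mod 325) write a = 22 + 325t. Substituting into a ≡ 26 (mod 49) gives 325t ≡ 4 (mod 49), and since 31⁻¹ ≡ 19 (mod 49), t ≡ 27. Hence a ≡ 22 + 325·27 = 8797 (mod 15925).
From a ≡ 8797 (mod 15925) write a = 8797 + 15925t. Substituting into a ≡ 19 (mod 27) gives 15925t ≡ 24 (mod 27), and since 22⁻¹ ≡ 16 (mod 27), t ≡ 6. Hence a ≡ 8797 + 15925·6 = 104347 (mod 429975).
From a ≡ 104347 (mod 429975) write a = 104347 + 429975t. Substituting into a ≡ 2 (mod 19) gives 429975t ≡ 3 (mod 19), and since 5⁻¹ ≡ 4 (mod 19), t ≡ 12. Hence a ≡ 104347 + 429975·12 = 5264047 (mod 8169525).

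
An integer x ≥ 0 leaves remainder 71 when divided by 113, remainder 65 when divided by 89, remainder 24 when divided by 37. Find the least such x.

133298

From x ≡ 71 (mod 113) write x = 71 + 113t. Substituting into x ≡ 65 (mod 89) gives 113t ≡ 83 (mod 89), and since 24⁻¹ ≡ 26 (mod 89), t ≡ 22. Hence x ≡ 71 + 113·22 = 2557 (mod 10057).
From x ≡ 2557 (mod 10057) write x = 2557 + 10057t. Substituting into x ≡ 24 (mod 37) gives 10057t ≡ 20 (mod 37), and since 30⁻¹ ≡ 21 (mod 37), t ≡ 13. Hence x ≡ 2557 + 10057·13 = 133298 (mod 372109).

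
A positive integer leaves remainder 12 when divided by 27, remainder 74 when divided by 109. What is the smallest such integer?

From x ≡ 12 (mod 27) write x = 12 + 27t. Substituting into x ≡ 74 (mod 109) gives 27t ≡ 62 (mod 109), and since 27⁻¹ ≡ 105 (mod 109), t ≡ 79. Hence x ≡ 12 + 27·79 = 2145 (mod 2943).

2145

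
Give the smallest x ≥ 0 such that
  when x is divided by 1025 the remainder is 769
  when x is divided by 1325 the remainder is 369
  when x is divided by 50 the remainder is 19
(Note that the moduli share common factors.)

gcd(1025, 1325) = 25 and 25 | (369 − 769), so the pair is consistent; merging gives x ≡ 20244 (mod 54325), where 54325 = lcm(1025, 1325).
gcd(54325, 50) = 25 and 25 | (19 − 20244), so the pair is consistent; merging gives x ≡ 74569 (mod 108650), where 108650 = lcm(54325, 50).
The solution is unique modulo lcm(1025, 1325, 50) = 108650.

74569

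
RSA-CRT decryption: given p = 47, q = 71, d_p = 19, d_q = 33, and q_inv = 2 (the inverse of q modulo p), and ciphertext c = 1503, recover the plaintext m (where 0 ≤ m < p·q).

m₁ = c^(d_p) mod p: c ≡ 46 (mod 47), and 46^19 mod 47 = 46.
m₂ = c^(d_q) mod q: c ≡ 12 (mod 71), and 12^33 mod 71 = 36.
h = q_inv·(m₁ − m₂) mod p = 2·(46 − 36) mod 47 = 20.
m = m₂ + h·q = 36 + 20·71 = 1456.

1456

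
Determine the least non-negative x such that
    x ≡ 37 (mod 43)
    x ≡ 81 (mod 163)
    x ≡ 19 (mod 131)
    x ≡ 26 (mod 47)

Combine the congruences pairwise.
From x ≡ 37 (mod 43) write x = 37 + 43t. Substituting into x ≡ 81 (mod 163) gives 43t ≡ 44 (mod 163), and since 43⁻¹ ≡ 91 (mod 163), t ≡ 92. Hence x ≡ 37 + 43·92 = 3993 (mod 7009).
From x ≡ 3993 (mod 7009) write x = 3993 + 7009t. Substituting into x ≡ 19 (mod 131) gives 7009t ≡ 87 (mod 131), and since 66⁻¹ ≡ 2 (mod 131), t ≡ 43. Hence x ≡ 3993 + 7009·43 = 305380 (mod 918179).
From x ≡ 305380 (mod 918179) write x = 305380 + 918179t. Substituting into x ≡ 26 (mod 47) gives 918179t ≡ 5 (mod 47), and since 34⁻¹ ≡ 18 (mod 47), t ≡ 43. Hence x ≡ 305380 + 918179·43 = 39787077 (mod 43154413).

39787077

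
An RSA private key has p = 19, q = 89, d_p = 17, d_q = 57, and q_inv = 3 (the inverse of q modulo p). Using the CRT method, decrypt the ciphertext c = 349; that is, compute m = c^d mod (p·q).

m₁ = c^(d_p) mod p: c ≡ 7 (mod 19), and 7^17 mod 19 = 11.
m₂ = c^(d_q) mod q: c ≡ 82 (mod 89), and 82^57 mod 89 = 33.
h = q_inv·(m₁ − m₂) mod p = 3·(11 − 33) mod 19 = 10.
m = m₂ + h·q = 33 + 10·89 = 923.

923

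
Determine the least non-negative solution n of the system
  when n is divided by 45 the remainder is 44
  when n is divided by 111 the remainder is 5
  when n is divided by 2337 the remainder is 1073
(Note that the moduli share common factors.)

gcd(45, 111) = 3 and 3 | (5 − 44), so the pair is consistent; merging gives n ≡ 449 (mod 1665), where 1665 = lcm(45, 111).
gcd(1665, 2337) = 3 and 3 | (1073 − 449), so the pair is consistent; merging gives n ≡ 276839 (mod 1297035), where 1297035 = lcm(1665, 2337).
The solution is unique modulo lcm(45, 111, 2337) = 1297035.

276839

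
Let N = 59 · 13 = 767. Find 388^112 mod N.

198

Mod 59: 388 ≡ 34; by Fermat, exponent reduces to 112 mod 58 = 54; 34^54 ≡ 21 (mod 59).
Mod 13: 388 ≡ 11; by Fermat, exponent reduces to 112 mod 12 = 4; 11^4 ≡ 3 (mod 13).
Combine by CRT: x ≡ 21 (mod 59), x ≡ 3 (mod 13) ⇒ x ≡ 198 (mod 767).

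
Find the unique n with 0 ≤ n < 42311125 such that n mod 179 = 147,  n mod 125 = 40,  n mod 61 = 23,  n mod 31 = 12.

15849165

The moduli are pairwise coprime; M = 179·125·61·31 = 42311125.
M/179 = 236375; 236375 ≡ 95 (mod 179); 95·49 ≡ 1, so inverse 49.
M/125 = 338489; 338489 ≡ 114 (mod 125); 114·34 ≡ 1, so inverse 34.
M/61 = 693625; 693625 ≡ 55 (mod 61); 55·10 ≡ 1, so inverse 10.
M/31 = 1364875; 1364875 ≡ 7 (mod 31); 7·9 ≡ 1, so inverse 9.
n ≡ 147·236375·49 + 40·338489·34 + 23·693625·10 + 12·1364875·9 = 2469894415.
2469894415 mod 42311125 = 15849165.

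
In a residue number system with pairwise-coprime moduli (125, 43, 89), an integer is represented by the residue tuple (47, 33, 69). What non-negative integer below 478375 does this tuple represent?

374047

The moduli are pairwise coprime; N = 125·43·89 = 478375.
N/125 = 3827; 3827 ≡ 77 (mod 125); 77·13 ≡ 1, so inverse 13.
N/43 = 11125; 11125 ≡ 31 (mod 43); 31·25 ≡ 1, so inverse 25.
N/89 = 5375; 5375 ≡ 35 (mod 89); 35·28 ≡ 1, so inverse 28.
x ≡ 47·3827·13 + 33·11125·25 + 69·5375·28 = 21900922.
21900922 mod 478375 = 374047.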